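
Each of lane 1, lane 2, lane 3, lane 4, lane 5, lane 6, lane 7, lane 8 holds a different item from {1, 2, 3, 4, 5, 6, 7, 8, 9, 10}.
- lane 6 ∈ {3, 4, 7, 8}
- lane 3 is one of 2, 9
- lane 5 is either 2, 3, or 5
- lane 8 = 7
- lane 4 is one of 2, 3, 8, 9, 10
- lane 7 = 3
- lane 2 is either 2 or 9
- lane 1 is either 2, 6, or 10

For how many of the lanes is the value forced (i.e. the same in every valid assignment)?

3

lane 7 must be 3 (only option left). Remove 3 from lane 4, lane 5, lane 6.
That leaves lane 8 = 7. Eliminate 7 elsewhere: lane 6.
The 2 variables lane 2 and lane 3 are confined to {2, 9}, which locks those values in; drop them from lane 1, lane 4, lane 5.
lane 5 must be 5 (only option left).
Determined: lane 5=5, lane 7=3, lane 8=7. The other lanes each still have more than one consistent value. That makes 3.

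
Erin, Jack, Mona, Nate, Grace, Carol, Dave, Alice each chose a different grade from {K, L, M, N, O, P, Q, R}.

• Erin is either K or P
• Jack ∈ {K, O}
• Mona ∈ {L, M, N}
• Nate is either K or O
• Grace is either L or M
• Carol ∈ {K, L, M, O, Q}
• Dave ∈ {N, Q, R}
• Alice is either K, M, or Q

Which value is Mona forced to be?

N

The 8 variables together cover exactly {K, L, M, N, O, P, Q, R} — 8 values for 8 variables — and P appears only in Erin's list, so Erin = P.
The 7 still-open variables together cover exactly {K, L, M, N, O, Q, R} — 7 values for 7 variables — and R appears only in Dave's list, so Dave = R.
Among the 6 still-open variables, N fits only Mona (and all 6 values in {K, L, M, N, O, Q} must be used), so Mona = N.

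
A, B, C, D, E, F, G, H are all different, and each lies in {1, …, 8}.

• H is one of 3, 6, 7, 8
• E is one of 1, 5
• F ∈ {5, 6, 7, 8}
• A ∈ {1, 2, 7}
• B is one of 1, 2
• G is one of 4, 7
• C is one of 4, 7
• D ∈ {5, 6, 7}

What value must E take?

The 8 variables draw from only 8 values {1, 2, 3, 4, 5, 6, 7, 8}, so each is used; only H can be 3, hence H = 3.
The 7 still-open variables draw from only 7 values {1, 2, 4, 5, 6, 7, 8}, so each is used; only F can be 8, hence F = 8.
Among the 6 still-open variables, 6 fits only D (and all 6 values in {1, 2, 4, 5, 6, 7} must be used), so D = 6.
The 5 still-open variables together cover exactly {1, 2, 4, 5, 7} — 5 values for 5 variables — and 5 appears only in E's list, so E = 5.

5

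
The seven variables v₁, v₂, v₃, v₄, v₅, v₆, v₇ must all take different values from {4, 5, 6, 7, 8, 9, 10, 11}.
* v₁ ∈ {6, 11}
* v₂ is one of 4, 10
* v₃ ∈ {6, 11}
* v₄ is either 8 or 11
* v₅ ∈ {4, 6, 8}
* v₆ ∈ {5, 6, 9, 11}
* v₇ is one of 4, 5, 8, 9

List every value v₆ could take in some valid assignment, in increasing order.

Among the 7 variables, 10 fits only v₂ (and all 7 values in {4, 5, 6, 8, 9, 10, 11} must be used), so v₂ = 10.
v₁ and v₃ share exactly the 2 values {6, 11}; by pigeonhole those values go to them, so strike 6, 11 from v₄, v₅, v₆.
v₄ has just one choice, so v₄ = 8. Remove 8 from v₅, v₇.
v₅ has just one choice, so v₅ = 4. Strike 4 from v₇.
No further eliminations apply; v₆ can still be any of 5, 9.

5, 9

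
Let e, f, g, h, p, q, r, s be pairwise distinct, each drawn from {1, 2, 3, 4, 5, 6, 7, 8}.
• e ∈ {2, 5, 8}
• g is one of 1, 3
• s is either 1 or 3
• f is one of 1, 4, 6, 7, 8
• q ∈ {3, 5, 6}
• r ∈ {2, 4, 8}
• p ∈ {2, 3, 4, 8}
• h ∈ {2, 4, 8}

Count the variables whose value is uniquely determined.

3

The 8 variables draw from only 8 values {1, 2, 3, 4, 5, 6, 7, 8}, so each is used; only f can be 7, hence f = 7.
The 7 still-open variables together cover exactly {1, 2, 3, 4, 5, 6, 8} — 7 values for 7 variables — and 6 appears only in q's list, so q = 6.
The 6 still-open variables together cover exactly {1, 2, 3, 4, 5, 8} — 6 values for 6 variables — and 5 appears only in e's list, so e = 5.
The 2 variables g and s are confined to {1, 3}, which locks those values in; drop them from p.
Determined: e=5, f=7, q=6. The other variables each still have more than one consistent value. That makes 3.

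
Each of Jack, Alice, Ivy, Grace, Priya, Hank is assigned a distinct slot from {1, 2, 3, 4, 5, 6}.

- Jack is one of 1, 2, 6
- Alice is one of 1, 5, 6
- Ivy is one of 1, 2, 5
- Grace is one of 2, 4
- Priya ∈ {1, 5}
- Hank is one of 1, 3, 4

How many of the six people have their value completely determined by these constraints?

The 6 variables together cover exactly {1, 2, 3, 4, 5, 6} — 6 values for 6 variables — and 3 appears only in Hank's list, so Hank = 3.
The 5 still-open variables draw from only 5 values {1, 2, 4, 5, 6}, so each is used; only Grace can be 4, hence Grace = 4.
Determined: Grace=4, Hank=3. The other people each still have more than one consistent value. That makes 2.

2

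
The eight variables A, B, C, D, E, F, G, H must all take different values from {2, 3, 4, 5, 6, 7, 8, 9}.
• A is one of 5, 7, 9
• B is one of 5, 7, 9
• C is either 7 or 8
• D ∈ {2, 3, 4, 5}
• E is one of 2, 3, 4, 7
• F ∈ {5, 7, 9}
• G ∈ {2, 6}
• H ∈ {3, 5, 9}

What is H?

The 8 variables draw from only 8 values {2, 3, 4, 5, 6, 7, 8, 9}, so each is used; only G can be 6, hence G = 6.
Among the 7 still-open variables, 8 fits only C (and all 7 values in {2, 3, 4, 5, 7, 8, 9} must be used), so C = 8.
A, B, F share exactly the 3 values {5, 7, 9}; by pigeonhole those values go to them, so strike 5, 7, 9 from D, E, H.
So H = 3.

3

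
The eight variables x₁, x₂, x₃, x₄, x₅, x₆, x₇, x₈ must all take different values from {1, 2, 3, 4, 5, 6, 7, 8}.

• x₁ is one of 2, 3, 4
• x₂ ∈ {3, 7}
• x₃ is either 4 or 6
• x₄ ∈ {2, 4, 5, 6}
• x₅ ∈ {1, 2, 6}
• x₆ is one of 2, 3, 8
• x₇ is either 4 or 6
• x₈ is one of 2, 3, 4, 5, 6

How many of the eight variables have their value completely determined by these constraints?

Among the 8 variables, 1 fits only x₅ (and all 8 values in {1, 2, 3, 4, 5, 6, 7, 8} must be used), so x₅ = 1.
The 7 still-open variables together cover exactly {2, 3, 4, 5, 6, 7, 8} — 7 values for 7 variables — and 7 appears only in x₂'s list, so x₂ = 7.
The 6 still-open variables together cover exactly {2, 3, 4, 5, 6, 8} — 6 values for 6 variables — and 8 appears only in x₆'s list, so x₆ = 8.
x₃ and x₇ share exactly the 2 values {4, 6}; by pigeonhole those values go to them, so strike 4, 6 from x₁, x₄, x₈.
Determined: x₂=7, x₅=1, x₆=8. The other variables each still have more than one consistent value. That makes 3.

3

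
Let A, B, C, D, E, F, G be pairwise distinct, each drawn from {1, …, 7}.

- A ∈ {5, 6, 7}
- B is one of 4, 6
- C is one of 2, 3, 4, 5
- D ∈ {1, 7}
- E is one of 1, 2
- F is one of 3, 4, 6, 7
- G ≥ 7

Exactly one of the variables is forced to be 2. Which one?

E

G has just one choice, so G = 7. Remove 7 from A, D, F.
D's domain is down to {1}, so D = 1. Strike 1 from E.
So 2 goes to E.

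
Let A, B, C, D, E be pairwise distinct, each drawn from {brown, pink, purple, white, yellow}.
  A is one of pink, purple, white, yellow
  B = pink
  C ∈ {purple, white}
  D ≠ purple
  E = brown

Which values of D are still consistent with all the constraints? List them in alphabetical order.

white, yellow

B has just one choice, so B = pink. So A, D can't be pink.
E has just one choice, so E = brown. Eliminate brown elsewhere: D.
No further eliminations apply; D can still be any of white, yellow.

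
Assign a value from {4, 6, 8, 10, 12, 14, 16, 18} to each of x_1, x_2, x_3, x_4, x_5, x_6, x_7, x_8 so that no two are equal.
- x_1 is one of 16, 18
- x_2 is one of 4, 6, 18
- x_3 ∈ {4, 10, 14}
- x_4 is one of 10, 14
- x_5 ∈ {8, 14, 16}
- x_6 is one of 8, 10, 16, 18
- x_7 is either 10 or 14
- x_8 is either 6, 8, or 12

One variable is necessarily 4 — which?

x_3

The 8 variables draw from only 8 values {4, 6, 8, 10, 12, 14, 16, 18}, so each is used; only x_8 can be 12, hence x_8 = 12.
The 7 still-open variables together cover exactly {4, 6, 8, 10, 14, 16, 18} — 7 values for 7 variables — and 6 appears only in x_2's list, so x_2 = 6.
Among the 6 still-open variables, 4 fits only x_3 (and all 6 values in {4, 8, 10, 14, 16, 18} must be used), so x_3 = 4.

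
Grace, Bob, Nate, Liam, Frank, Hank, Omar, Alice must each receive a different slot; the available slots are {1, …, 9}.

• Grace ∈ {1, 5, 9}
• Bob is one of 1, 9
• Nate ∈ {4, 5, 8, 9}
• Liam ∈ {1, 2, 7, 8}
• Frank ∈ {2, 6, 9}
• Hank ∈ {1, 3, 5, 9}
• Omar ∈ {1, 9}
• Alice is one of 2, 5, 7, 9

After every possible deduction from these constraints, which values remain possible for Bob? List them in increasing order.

1, 9

Bob and Omar between them cover only {1, 9} — a naked pair. Remove those values from Grace, Nate, Liam, Frank, Hank, Alice.
Grace must be 5 (only option left). So Nate, Hank, Alice can't be 5.
Hank's domain is down to {3}, so Hank = 3.
No further eliminations apply; Bob can still be any of 1, 9.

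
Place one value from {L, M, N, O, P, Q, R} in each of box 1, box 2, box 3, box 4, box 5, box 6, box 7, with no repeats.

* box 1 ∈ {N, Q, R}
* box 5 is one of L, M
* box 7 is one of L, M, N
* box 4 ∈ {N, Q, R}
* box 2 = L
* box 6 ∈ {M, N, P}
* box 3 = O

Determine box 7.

N

box 2 must be L (only option left). So box 5, box 7 can't be L.
box 3's domain is down to {O}, so box 3 = O.
box 5 must be M (only option left). Eliminate M elsewhere: box 6, box 7.
So box 7 = N.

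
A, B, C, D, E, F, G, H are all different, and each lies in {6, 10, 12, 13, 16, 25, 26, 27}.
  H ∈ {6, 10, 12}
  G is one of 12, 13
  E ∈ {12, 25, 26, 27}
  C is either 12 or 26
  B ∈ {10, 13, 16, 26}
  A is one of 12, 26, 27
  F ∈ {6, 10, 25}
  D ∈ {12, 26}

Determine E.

The 8 variables draw from only 8 values {6, 10, 12, 13, 16, 25, 26, 27}, so each is used; only B can be 16, hence B = 16.
The 7 still-open variables draw from only 7 values {6, 10, 12, 13, 25, 26, 27}, so each is used; only G can be 13, hence G = 13.
C and D share exactly the 2 values {12, 26}; by pigeonhole those values go to them, so strike 12, 26 from A, E, H.
That leaves A = 27. Remove 27 from E.
So E = 25.

25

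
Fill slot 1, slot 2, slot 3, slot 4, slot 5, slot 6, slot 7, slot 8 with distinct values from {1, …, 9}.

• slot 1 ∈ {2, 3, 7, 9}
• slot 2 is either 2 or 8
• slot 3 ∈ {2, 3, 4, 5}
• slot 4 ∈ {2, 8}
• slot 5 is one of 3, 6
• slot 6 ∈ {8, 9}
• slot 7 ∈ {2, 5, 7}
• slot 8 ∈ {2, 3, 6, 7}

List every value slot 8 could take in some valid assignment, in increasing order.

3, 6, 7

The 8 variables draw from only 8 values {2, 3, 4, 5, 6, 7, 8, 9}, so each is used; only slot 3 can be 4, hence slot 3 = 4.
Among the 7 still-open variables, 5 fits only slot 7 (and all 7 values in {2, 3, 5, 6, 7, 8, 9} must be used), so slot 7 = 5.
slot 2 and slot 4 share exactly the 2 values {2, 8}; by pigeonhole those values go to them, so strike 2, 8 from slot 1, slot 6, slot 8.
slot 6 has just one choice, so slot 6 = 9. So slot 1 can't be 9.
No further eliminations apply; slot 8 can still be any of 3, 6, 7.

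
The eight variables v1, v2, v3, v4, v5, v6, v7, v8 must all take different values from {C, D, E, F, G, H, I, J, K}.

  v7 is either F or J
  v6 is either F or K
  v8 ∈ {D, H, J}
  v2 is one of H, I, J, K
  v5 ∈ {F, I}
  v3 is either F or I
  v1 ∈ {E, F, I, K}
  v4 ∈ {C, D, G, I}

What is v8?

The 2 variables v3 and v5 are confined to {F, I}, which locks those values in; drop them from v1, v2, v4, v6, v7.
That leaves v6 = K. Strike K from v1, v2.
v7 has just one choice, so v7 = J. Eliminate J elsewhere: v2, v8.
v1 must be E (only option left).
v2 must be H (only option left). So v8 can't be H.
So v8 = D.

D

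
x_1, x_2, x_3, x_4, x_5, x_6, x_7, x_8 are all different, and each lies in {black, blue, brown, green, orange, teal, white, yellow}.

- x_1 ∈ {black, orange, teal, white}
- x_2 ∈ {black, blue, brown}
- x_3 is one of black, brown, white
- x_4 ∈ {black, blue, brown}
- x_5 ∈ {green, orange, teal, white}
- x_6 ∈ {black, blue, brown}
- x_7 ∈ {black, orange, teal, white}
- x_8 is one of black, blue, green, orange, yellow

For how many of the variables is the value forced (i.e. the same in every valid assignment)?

3

The 8 variables draw from only 8 values {black, blue, brown, green, orange, teal, white, yellow}, so each is used; only x_8 can be yellow, hence x_8 = yellow.
The 7 still-open variables draw from only 7 values {black, blue, brown, green, orange, teal, white}, so each is used; only x_5 can be green, hence x_5 = green.
The 3 variables x_2, x_4, x_6 are confined to {black, blue, brown}, which locks those values in; drop them from x_1, x_3, x_7.
x_3's domain is down to {white}, so x_3 = white. Remove white from x_1, x_7.
Determined: x_3=white, x_5=green, x_8=yellow. The other variables each still have more than one consistent value. That makes 3.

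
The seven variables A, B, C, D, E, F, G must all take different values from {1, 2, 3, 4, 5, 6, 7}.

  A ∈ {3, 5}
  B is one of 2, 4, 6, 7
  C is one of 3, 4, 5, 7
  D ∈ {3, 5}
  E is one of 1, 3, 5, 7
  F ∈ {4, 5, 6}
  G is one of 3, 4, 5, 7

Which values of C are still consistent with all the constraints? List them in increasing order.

4, 7

The 7 variables together cover exactly {1, 2, 3, 4, 5, 6, 7} — 7 values for 7 variables — and 1 appears only in E's list, so E = 1.
The 6 still-open variables together cover exactly {2, 3, 4, 5, 6, 7} — 6 values for 6 variables — and 2 appears only in B's list, so B = 2.
Among the 5 still-open variables, 6 fits only F (and all 5 values in {3, 4, 5, 6, 7} must be used), so F = 6.
The 2 variables A and D are confined to {3, 5}, which locks those values in; drop them from C, G.
No further eliminations apply; C can still be any of 4, 7.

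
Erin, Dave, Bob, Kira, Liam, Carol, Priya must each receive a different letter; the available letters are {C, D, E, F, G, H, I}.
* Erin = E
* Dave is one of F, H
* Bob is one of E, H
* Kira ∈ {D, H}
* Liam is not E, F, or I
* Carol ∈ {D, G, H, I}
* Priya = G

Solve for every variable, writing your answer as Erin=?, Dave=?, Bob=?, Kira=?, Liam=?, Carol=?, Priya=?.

Erin must be E (only option left). So Bob can't be E.
Bob's domain is down to {H}, so Bob = H. So Dave, Kira, Liam, Carol can't be H.
That leaves Kira = D. So Liam, Carol can't be D.
Priya's domain is down to {G}, so Priya = G. Strike G from Liam, Carol.
Dave's domain is down to {F}, so Dave = F.
Liam's domain is down to {C}, so Liam = C.
Carol's domain is down to {I}, so Carol = I.

Erin=E, Dave=F, Bob=H, Kira=D, Liam=C, Carol=I, Priya=G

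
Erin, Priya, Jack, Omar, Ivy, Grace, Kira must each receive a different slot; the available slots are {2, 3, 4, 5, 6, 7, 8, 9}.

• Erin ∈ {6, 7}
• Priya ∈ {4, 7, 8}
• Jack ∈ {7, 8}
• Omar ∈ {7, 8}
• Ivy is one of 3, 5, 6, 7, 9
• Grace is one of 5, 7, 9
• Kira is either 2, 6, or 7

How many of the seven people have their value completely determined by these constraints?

The 2 variables Jack and Omar are confined to {7, 8}, which locks those values in; drop them from Erin, Priya, Ivy, Grace, Kira.
Erin has just one choice, so Erin = 6. Remove 6 from Ivy, Kira.
Priya has just one choice, so Priya = 4.
Kira must be 2 (only option left).
Determined: Erin=6, Priya=4, Kira=2. The other people each still have more than one consistent value. That makes 3.

3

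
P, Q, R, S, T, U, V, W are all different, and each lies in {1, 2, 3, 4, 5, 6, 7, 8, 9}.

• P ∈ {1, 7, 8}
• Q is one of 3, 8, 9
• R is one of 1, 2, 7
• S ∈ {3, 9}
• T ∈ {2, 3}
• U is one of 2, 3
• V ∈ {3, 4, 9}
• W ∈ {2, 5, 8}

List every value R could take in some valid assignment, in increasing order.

The 8 variables together cover exactly {1, 2, 3, 4, 5, 7, 8, 9} — 8 values for 8 variables — and 4 appears only in V's list, so V = 4.
The 7 still-open variables together cover exactly {1, 2, 3, 5, 7, 8, 9} — 7 values for 7 variables — and 5 appears only in W's list, so W = 5.
T and U between them cover only {2, 3} — a naked pair. Remove those values from Q, R, S.
That leaves S = 9. Remove 9 from Q.
Q must be 8 (only option left). Strike 8 from P.
No further eliminations apply; R can still be any of 1, 7.

1, 7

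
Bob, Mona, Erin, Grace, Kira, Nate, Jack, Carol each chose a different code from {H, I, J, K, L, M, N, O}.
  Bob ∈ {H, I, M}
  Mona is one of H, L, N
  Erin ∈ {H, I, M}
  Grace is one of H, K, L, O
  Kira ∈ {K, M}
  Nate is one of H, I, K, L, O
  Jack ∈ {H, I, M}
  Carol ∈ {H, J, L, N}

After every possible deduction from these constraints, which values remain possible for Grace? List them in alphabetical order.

L, O

The 8 variables together cover exactly {H, I, J, K, L, M, N, O} — 8 values for 8 variables — and J appears only in Carol's list, so Carol = J.
The 7 still-open variables draw from only 7 values {H, I, K, L, M, N, O}, so each is used; only Mona can be N, hence Mona = N.
Bob, Erin, Jack between them cover only {H, I, M} — a naked triple. Remove those values from Grace, Kira, Nate.
That leaves Kira = K. Eliminate K elsewhere: Grace, Nate.
No further eliminations apply; Grace can still be any of L, O.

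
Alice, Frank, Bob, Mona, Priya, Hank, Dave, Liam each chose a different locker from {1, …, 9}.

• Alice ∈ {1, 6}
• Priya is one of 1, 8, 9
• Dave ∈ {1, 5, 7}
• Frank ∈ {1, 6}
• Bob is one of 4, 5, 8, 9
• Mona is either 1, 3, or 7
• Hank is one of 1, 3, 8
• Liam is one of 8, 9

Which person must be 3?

Among the 8 variables, 4 fits only Bob (and all 8 values in {1, 3, 4, 5, 6, 7, 8, 9} must be used), so Bob = 4.
Among the 7 still-open variables, 5 fits only Dave (and all 7 values in {1, 3, 5, 6, 7, 8, 9} must be used), so Dave = 5.
Among the 6 still-open variables, 7 fits only Mona (and all 6 values in {1, 3, 6, 7, 8, 9} must be used), so Mona = 7.
The 5 still-open variables draw from only 5 values {1, 3, 6, 8, 9}, so each is used; only Hank can be 3, hence Hank = 3.

Hank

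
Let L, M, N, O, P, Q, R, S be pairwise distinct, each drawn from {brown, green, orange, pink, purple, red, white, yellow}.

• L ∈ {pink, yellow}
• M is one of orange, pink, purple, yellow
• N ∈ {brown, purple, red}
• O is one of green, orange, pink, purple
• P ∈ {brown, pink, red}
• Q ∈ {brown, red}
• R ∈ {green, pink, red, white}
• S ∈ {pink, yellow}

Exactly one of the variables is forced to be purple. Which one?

N

Among the 8 variables, white fits only R (and all 8 values in {brown, green, orange, pink, purple, red, white, yellow} must be used), so R = white.
Among the 7 still-open variables, green fits only O (and all 7 values in {brown, green, orange, pink, purple, red, yellow} must be used), so O = green.
The 6 still-open variables draw from only 6 values {brown, orange, pink, purple, red, yellow}, so each is used; only M can be orange, hence M = orange.
The 5 still-open variables draw from only 5 values {brown, pink, purple, red, yellow}, so each is used; only N can be purple, hence N = purple.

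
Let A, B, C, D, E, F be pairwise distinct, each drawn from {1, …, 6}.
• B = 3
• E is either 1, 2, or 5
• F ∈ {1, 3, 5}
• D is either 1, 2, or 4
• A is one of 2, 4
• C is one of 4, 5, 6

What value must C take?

6

B has just one choice, so B = 3. Strike 3 from F.
Among the 5 still-open variables, 6 fits only C (and all 5 values in {1, 2, 4, 5, 6} must be used), so C = 6.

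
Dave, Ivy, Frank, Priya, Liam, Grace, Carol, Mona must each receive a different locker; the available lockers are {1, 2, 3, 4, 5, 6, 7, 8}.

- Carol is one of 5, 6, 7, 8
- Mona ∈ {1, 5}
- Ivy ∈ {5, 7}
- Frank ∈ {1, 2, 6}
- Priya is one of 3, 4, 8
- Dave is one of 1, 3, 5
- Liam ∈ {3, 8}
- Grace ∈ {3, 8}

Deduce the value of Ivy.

The 8 variables together cover exactly {1, 2, 3, 4, 5, 6, 7, 8} — 8 values for 8 variables — and 2 appears only in Frank's list, so Frank = 2.
Among the 7 still-open variables, 4 fits only Priya (and all 7 values in {1, 3, 4, 5, 6, 7, 8} must be used), so Priya = 4.
Among the 6 still-open variables, 6 fits only Carol (and all 6 values in {1, 3, 5, 6, 7, 8} must be used), so Carol = 6.
Among the 5 still-open variables, 7 fits only Ivy (and all 5 values in {1, 3, 5, 7, 8} must be used), so Ivy = 7.

7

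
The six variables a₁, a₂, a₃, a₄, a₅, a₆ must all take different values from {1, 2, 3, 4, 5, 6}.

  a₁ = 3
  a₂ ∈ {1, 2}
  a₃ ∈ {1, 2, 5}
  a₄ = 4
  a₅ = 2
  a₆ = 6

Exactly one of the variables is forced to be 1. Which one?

a₁ has just one choice, so a₁ = 3.
a₄ must be 4 (only option left).
a₅'s domain is down to {2}, so a₅ = 2. Strike 2 from a₂, a₃.
So 1 goes to a₂.

a₂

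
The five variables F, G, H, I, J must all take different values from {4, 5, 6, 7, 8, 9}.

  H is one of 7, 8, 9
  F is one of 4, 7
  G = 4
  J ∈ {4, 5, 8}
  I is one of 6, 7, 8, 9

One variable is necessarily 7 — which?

F

G has just one choice, so G = 4. Eliminate 4 elsewhere: F, J.
So 7 goes to F.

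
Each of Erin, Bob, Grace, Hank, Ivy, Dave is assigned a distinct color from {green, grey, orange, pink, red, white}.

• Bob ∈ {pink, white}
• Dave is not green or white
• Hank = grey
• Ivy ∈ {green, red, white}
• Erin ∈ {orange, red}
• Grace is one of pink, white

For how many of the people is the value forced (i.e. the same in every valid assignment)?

2

Hank has just one choice, so Hank = grey. Eliminate grey elsewhere: Dave.
The 5 still-open variables draw from only 5 values {green, orange, pink, red, white}, so each is used; only Ivy can be green, hence Ivy = green.
The 2 variables Bob and Grace are confined to {pink, white}, which locks those values in; drop them from Dave.
Determined: Hank=grey, Ivy=green. The other people each still have more than one consistent value. That makes 2.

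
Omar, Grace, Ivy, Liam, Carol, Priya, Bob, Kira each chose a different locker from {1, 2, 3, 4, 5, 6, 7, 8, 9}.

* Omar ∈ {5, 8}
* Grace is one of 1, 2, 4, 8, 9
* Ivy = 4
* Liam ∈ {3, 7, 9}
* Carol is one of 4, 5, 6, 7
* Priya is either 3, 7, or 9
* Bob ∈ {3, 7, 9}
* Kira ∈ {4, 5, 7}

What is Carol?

Ivy's domain is down to {4}, so Ivy = 4. Remove 4 from Grace, Carol, Kira.
Liam, Priya, Bob between them cover only {3, 7, 9} — a naked triple. Remove those values from Grace, Carol, Kira.
Kira's domain is down to {5}, so Kira = 5. Strike 5 from Omar, Carol.
So Carol = 6.

6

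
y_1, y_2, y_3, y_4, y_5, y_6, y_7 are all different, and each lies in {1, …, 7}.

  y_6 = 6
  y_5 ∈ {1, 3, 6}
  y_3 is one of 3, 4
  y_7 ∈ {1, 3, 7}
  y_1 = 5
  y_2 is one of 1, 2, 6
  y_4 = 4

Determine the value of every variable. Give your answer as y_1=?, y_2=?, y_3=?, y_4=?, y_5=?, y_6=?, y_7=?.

y_1=5, y_2=2, y_3=3, y_4=4, y_5=1, y_6=6, y_7=7

y_1's domain is down to {5}, so y_1 = 5.
y_4 has just one choice, so y_4 = 4. Eliminate 4 elsewhere: y_3.
y_6 must be 6 (only option left). Remove 6 from y_2, y_5.
y_3 has just one choice, so y_3 = 3. So y_5, y_7 can't be 3.
That leaves y_5 = 1. Remove 1 from y_2, y_7.
y_7 has just one choice, so y_7 = 7.
That leaves y_2 = 2.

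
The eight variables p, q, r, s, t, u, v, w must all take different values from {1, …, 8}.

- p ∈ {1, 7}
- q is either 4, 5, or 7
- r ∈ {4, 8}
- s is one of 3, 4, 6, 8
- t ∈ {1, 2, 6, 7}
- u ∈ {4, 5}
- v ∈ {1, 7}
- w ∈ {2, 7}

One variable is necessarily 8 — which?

Among the 8 variables, 3 fits only s (and all 8 values in {1, 2, 3, 4, 5, 6, 7, 8} must be used), so s = 3.
The 7 still-open variables draw from only 7 values {1, 2, 4, 5, 6, 7, 8}, so each is used; only t can be 6, hence t = 6.
The 6 still-open variables together cover exactly {1, 2, 4, 5, 7, 8} — 6 values for 6 variables — and 2 appears only in w's list, so w = 2.
The 5 still-open variables draw from only 5 values {1, 4, 5, 7, 8}, so each is used; only r can be 8, hence r = 8.

r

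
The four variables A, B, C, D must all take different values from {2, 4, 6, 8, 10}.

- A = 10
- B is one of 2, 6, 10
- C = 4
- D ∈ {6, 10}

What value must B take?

A's domain is down to {10}, so A = 10. Remove 10 from B, D.
That leaves C = 4.
D has just one choice, so D = 6. Strike 6 from B.
So B = 2.

2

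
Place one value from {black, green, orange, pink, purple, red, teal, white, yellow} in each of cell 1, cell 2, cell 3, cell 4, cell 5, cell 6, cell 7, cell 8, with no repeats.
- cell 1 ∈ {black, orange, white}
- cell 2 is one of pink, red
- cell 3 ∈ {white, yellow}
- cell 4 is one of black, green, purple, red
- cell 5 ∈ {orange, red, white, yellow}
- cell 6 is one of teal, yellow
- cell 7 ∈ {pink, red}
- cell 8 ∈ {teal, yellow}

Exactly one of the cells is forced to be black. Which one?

The 2 variables cell 2 and cell 7 are confined to {pink, red}, which locks those values in; drop them from cell 4, cell 5.
cell 6 and cell 8 share exactly the 2 values {teal, yellow}; by pigeonhole those values go to them, so strike teal, yellow from cell 3, cell 5.
cell 3 has just one choice, so cell 3 = white. Remove white from cell 1, cell 5.
cell 5's domain is down to {orange}, so cell 5 = orange. Strike orange from cell 1.
So black goes to cell 1.

cell 1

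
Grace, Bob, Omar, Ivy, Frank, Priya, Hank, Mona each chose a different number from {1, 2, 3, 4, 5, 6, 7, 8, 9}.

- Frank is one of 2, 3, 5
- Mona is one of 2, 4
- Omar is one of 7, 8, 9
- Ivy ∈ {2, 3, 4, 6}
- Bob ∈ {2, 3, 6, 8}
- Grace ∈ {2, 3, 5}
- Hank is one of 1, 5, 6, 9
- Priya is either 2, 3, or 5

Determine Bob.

Grace, Frank, Priya between them cover only {2, 3, 5} — a naked triple. Remove those values from Bob, Ivy, Hank, Mona.
Mona has just one choice, so Mona = 4. So Ivy can't be 4.
Ivy must be 6 (only option left). Remove 6 from Bob, Hank.
So Bob = 8.

8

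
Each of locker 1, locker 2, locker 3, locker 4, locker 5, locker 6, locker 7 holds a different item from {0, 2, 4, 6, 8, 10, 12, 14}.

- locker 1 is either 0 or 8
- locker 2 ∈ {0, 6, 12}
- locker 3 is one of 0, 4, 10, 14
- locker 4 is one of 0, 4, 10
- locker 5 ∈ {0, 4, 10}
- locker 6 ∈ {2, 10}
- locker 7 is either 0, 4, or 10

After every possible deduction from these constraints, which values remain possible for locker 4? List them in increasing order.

0, 4, 10

locker 4, locker 5, locker 7 share exactly the 3 values {0, 4, 10}; by pigeonhole those values go to them, so strike 0, 4, 10 from locker 1, locker 2, locker 3, locker 6.
locker 1 has just one choice, so locker 1 = 8.
locker 3 must be 14 (only option left).
locker 6 has just one choice, so locker 6 = 2.
No further eliminations apply; locker 4 can still be any of 0, 4, 10.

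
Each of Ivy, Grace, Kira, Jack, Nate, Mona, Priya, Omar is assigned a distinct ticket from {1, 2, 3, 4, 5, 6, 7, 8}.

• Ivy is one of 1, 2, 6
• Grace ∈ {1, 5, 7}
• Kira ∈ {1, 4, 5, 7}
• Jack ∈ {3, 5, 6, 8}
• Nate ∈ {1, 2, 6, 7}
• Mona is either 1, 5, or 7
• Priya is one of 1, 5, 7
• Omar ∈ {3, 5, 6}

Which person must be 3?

Among the 8 variables, 4 fits only Kira (and all 8 values in {1, 2, 3, 4, 5, 6, 7, 8} must be used), so Kira = 4.
Among the 7 still-open variables, 8 fits only Jack (and all 7 values in {1, 2, 3, 5, 6, 7, 8} must be used), so Jack = 8.
Among the 6 still-open variables, 3 fits only Omar (and all 6 values in {1, 2, 3, 5, 6, 7} must be used), so Omar = 3.

Omar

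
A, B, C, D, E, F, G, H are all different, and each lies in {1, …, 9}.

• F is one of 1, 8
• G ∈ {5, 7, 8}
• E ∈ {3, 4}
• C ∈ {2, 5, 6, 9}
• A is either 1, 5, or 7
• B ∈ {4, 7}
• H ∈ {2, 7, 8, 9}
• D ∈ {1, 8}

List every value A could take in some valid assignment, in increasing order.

D and F share exactly the 2 values {1, 8}; by pigeonhole those values go to them, so strike 1, 8 from A, G, H.
A and G between them cover only {5, 7} — a naked pair. Remove those values from B, C, H.
B's domain is down to {4}, so B = 4. So E can't be 4.
That leaves E = 3.
No further eliminations apply; A can still be any of 5, 7.

5, 7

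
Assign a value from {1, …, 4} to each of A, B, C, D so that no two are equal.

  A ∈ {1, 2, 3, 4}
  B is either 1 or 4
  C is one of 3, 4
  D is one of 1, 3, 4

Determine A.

Among the 4 variables, 2 fits only A (and all 4 values in {1, 2, 3, 4} must be used), so A = 2.

2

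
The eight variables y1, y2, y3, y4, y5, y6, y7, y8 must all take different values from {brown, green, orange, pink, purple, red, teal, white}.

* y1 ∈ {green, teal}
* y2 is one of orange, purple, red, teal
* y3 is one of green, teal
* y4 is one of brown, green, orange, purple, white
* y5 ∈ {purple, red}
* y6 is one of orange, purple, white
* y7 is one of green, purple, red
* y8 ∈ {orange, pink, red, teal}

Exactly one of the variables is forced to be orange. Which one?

y2

The 8 variables draw from only 8 values {brown, green, orange, pink, purple, red, teal, white}, so each is used; only y4 can be brown, hence y4 = brown.
Among the 7 still-open variables, pink fits only y8 (and all 7 values in {green, orange, pink, purple, red, teal, white} must be used), so y8 = pink.
The 6 still-open variables draw from only 6 values {green, orange, purple, red, teal, white}, so each is used; only y6 can be white, hence y6 = white.
Among the 5 still-open variables, orange fits only y2 (and all 5 values in {green, orange, purple, red, teal} must be used), so y2 = orange.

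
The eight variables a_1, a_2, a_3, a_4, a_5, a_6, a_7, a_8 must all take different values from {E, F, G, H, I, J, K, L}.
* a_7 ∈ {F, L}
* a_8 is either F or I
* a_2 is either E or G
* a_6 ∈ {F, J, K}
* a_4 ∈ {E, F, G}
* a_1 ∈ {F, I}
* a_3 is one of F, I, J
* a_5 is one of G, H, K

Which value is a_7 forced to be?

The 8 variables together cover exactly {E, F, G, H, I, J, K, L} — 8 values for 8 variables — and H appears only in a_5's list, so a_5 = H.
The 7 still-open variables draw from only 7 values {E, F, G, I, J, K, L}, so each is used; only a_6 can be K, hence a_6 = K.
Among the 6 still-open variables, J fits only a_3 (and all 6 values in {E, F, G, I, J, L} must be used), so a_3 = J.
Among the 5 still-open variables, L fits only a_7 (and all 5 values in {E, F, G, I, L} must be used), so a_7 = L.

L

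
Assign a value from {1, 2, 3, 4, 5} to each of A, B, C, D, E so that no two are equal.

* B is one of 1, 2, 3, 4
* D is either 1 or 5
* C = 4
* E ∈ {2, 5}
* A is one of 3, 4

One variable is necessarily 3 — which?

C has just one choice, so C = 4. So A, B can't be 4.
So 3 goes to A.

A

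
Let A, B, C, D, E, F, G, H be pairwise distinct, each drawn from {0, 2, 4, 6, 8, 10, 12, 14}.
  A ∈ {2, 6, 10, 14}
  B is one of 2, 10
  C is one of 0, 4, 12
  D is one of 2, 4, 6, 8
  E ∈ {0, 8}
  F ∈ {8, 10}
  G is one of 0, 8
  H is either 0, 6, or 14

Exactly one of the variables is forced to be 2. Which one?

B

The 8 variables together cover exactly {0, 2, 4, 6, 8, 10, 12, 14} — 8 values for 8 variables — and 12 appears only in C's list, so C = 12.
Among the 7 still-open variables, 4 fits only D (and all 7 values in {0, 2, 4, 6, 8, 10, 14} must be used), so D = 4.
The 2 variables E and G are confined to {0, 8}, which locks those values in; drop them from F, H.
F must be 10 (only option left). Strike 10 from A, B.
So 2 goes to B.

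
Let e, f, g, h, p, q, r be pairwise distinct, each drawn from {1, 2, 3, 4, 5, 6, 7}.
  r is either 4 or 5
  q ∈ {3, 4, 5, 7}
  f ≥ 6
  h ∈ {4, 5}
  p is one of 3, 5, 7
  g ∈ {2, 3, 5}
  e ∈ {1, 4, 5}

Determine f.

6

The 7 variables draw from only 7 values {1, 2, 3, 4, 5, 6, 7}, so each is used; only e can be 1, hence e = 1.
Among the 6 still-open variables, 2 fits only g (and all 6 values in {2, 3, 4, 5, 6, 7} must be used), so g = 2.
The 5 still-open variables draw from only 5 values {3, 4, 5, 6, 7}, so each is used; only f can be 6, hence f = 6.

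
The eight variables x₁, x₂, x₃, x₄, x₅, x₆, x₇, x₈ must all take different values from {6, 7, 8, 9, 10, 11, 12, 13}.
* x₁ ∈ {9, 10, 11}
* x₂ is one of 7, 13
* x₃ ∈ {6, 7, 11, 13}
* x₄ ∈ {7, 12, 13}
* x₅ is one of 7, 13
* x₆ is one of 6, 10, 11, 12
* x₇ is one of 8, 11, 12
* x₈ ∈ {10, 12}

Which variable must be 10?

The 8 variables draw from only 8 values {6, 7, 8, 9, 10, 11, 12, 13}, so each is used; only x₇ can be 8, hence x₇ = 8.
Among the 7 still-open variables, 9 fits only x₁ (and all 7 values in {6, 7, 9, 10, 11, 12, 13} must be used), so x₁ = 9.
x₂ and x₅ share exactly the 2 values {7, 13}; by pigeonhole those values go to them, so strike 7, 13 from x₃, x₄.
x₄'s domain is down to {12}, so x₄ = 12. Strike 12 from x₆, x₈.
So 10 goes to x₈.

x₈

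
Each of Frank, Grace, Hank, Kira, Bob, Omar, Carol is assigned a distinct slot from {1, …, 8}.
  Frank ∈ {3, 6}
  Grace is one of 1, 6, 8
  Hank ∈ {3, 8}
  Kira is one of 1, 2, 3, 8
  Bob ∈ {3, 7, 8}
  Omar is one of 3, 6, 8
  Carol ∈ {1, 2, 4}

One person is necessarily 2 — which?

Kira

The 7 variables draw from only 7 values {1, 2, 3, 4, 6, 7, 8}, so each is used; only Carol can be 4, hence Carol = 4.
The 6 still-open variables draw from only 6 values {1, 2, 3, 6, 7, 8}, so each is used; only Kira can be 2, hence Kira = 2.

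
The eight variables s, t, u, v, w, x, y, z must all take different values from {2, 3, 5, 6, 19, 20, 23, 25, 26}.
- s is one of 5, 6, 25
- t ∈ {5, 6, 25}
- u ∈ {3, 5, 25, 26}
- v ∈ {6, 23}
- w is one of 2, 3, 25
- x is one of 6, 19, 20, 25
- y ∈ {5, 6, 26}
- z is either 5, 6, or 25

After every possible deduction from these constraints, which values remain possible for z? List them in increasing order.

s, t, z share exactly the 3 values {5, 6, 25}; by pigeonhole those values go to them, so strike 5, 6, 25 from u, v, w, x, y.
v has just one choice, so v = 23.
y must be 26 (only option left). Remove 26 from u.
u's domain is down to {3}, so u = 3. Strike 3 from w.
That leaves w = 2.
No further eliminations apply; z can still be any of 5, 6, 25.

5, 6, 25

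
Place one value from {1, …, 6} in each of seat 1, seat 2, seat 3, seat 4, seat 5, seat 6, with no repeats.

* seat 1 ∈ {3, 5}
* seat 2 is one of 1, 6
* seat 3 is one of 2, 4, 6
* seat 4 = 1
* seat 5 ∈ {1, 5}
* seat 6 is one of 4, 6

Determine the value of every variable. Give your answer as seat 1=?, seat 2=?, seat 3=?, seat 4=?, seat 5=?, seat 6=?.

seat 1=3, seat 2=6, seat 3=2, seat 4=1, seat 5=5, seat 6=4

seat 4 must be 1 (only option left). Remove 1 from seat 2, seat 5.
That leaves seat 5 = 5. Eliminate 5 elsewhere: seat 1.
seat 1's domain is down to {3}, so seat 1 = 3.
seat 2's domain is down to {6}, so seat 2 = 6. So seat 3, seat 6 can't be 6.
That leaves seat 6 = 4. Eliminate 4 elsewhere: seat 3.
seat 3's domain is down to {2}, so seat 3 = 2.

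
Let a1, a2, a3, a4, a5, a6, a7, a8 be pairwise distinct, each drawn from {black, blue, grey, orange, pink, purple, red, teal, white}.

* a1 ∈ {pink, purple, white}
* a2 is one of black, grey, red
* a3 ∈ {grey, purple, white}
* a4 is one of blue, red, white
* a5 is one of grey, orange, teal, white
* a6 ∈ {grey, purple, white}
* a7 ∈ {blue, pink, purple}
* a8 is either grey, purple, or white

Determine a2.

The 3 variables a3, a6, a8 are confined to {grey, purple, white}, which locks those values in; drop them from a1, a2, a4, a5, a7.
That leaves a1 = pink. Strike pink from a7.
a7 has just one choice, so a7 = blue. Eliminate blue elsewhere: a4.
a4 has just one choice, so a4 = red. Remove red from a2.
So a2 = black.

black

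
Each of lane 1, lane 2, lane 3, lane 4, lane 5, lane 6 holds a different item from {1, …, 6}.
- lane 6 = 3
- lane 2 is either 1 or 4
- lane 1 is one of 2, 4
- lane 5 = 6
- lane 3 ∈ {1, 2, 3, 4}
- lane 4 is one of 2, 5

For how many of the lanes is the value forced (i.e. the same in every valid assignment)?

3

lane 5 must be 6 (only option left).
lane 6 must be 3 (only option left). Remove 3 from lane 3.
The 4 still-open variables together cover exactly {1, 2, 4, 5} — 4 values for 4 variables — and 5 appears only in lane 4's list, so lane 4 = 5.
Determined: lane 4=5, lane 5=6, lane 6=3. The other lanes each still have more than one consistent value. That makes 3.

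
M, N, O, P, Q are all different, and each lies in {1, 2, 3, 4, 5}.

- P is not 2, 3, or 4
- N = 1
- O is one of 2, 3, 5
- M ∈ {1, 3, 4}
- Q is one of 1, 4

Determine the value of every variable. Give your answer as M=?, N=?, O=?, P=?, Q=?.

M=3, N=1, O=2, P=5, Q=4

N has just one choice, so N = 1. Eliminate 1 elsewhere: M, P, Q.
P's domain is down to {5}, so P = 5. So O can't be 5.
Q's domain is down to {4}, so Q = 4. Strike 4 from M.
M must be 3 (only option left). Remove 3 from O.
O's domain is down to {2}, so O = 2.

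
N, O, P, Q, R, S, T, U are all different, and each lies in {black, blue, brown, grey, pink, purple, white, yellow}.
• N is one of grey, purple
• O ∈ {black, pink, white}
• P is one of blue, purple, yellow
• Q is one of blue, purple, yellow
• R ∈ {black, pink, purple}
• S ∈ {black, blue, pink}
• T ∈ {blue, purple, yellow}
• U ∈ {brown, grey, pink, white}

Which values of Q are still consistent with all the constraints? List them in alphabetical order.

blue, purple, yellow

Among the 8 variables, brown fits only U (and all 8 values in {black, blue, brown, grey, pink, purple, white, yellow} must be used), so U = brown.
The 7 still-open variables draw from only 7 values {black, blue, grey, pink, purple, white, yellow}, so each is used; only N can be grey, hence N = grey.
The 6 still-open variables together cover exactly {black, blue, pink, purple, white, yellow} — 6 values for 6 variables — and white appears only in O's list, so O = white.
P, Q, T share exactly the 3 values {blue, purple, yellow}; by pigeonhole those values go to them, so strike blue, purple, yellow from R, S.
No further eliminations apply; Q can still be any of blue, purple, yellow.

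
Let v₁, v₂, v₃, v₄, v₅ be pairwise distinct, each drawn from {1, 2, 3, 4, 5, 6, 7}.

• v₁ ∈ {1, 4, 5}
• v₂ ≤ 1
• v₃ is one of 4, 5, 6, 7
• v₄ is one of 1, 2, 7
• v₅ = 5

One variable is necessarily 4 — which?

v₁

v₂ has just one choice, so v₂ = 1. Strike 1 from v₁, v₄.
v₅'s domain is down to {5}, so v₅ = 5. Remove 5 from v₁, v₃.
So 4 goes to v₁.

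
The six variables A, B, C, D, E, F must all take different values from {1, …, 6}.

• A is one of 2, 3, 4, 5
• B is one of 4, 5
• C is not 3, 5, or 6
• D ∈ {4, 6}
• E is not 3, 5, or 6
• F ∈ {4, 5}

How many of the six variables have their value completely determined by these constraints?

The 6 variables draw from only 6 values {1, 2, 3, 4, 5, 6}, so each is used; only A can be 3, hence A = 3.
The 5 still-open variables together cover exactly {1, 2, 4, 5, 6} — 5 values for 5 variables — and 6 appears only in D's list, so D = 6.
The 2 variables B and F are confined to {4, 5}, which locks those values in; drop them from C, E.
Determined: A=3, D=6. The other variables each still have more than one consistent value. That makes 2.

2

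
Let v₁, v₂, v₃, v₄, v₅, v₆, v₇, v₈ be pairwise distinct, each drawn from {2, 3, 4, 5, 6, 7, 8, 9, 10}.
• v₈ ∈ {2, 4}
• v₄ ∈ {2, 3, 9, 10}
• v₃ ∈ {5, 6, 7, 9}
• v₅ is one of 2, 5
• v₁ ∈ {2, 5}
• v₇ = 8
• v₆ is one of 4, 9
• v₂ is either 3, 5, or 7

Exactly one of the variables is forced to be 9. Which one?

v₆

v₇ has just one choice, so v₇ = 8.
The 2 variables v₁ and v₅ are confined to {2, 5}, which locks those values in; drop them from v₂, v₃, v₄, v₈.
v₈ has just one choice, so v₈ = 4. Strike 4 from v₆.
So 9 goes to v₆.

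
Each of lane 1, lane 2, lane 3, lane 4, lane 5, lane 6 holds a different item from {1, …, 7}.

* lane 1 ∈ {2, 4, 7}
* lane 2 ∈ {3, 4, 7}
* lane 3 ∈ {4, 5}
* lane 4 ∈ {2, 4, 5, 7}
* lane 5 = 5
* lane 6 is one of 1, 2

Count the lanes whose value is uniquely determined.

lane 5 must be 5 (only option left). Remove 5 from lane 3, lane 4.
lane 3 has just one choice, so lane 3 = 4. Eliminate 4 elsewhere: lane 1, lane 2, lane 4.
The 4 still-open variables draw from only 4 values {1, 2, 3, 7}, so each is used; only lane 6 can be 1, hence lane 6 = 1.
Among the 3 still-open variables, 3 fits only lane 2 (and all 3 values in {2, 3, 7} must be used), so lane 2 = 3.
Determined: lane 2=3, lane 3=4, lane 5=5, lane 6=1. The other lanes each still have more than one consistent value. That makes 4.

4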